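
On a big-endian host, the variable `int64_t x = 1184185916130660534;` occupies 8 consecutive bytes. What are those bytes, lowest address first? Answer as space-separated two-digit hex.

10 6F 12 D1 0E FD 10 B6

1184185916130660534 in hexadecimal, padded to 64 bits, is 0x106F12D10EFD10B6.
Split into bytes (most-significant first): 10 6F 12 D1 0E FD 10 B6.
Big-endian: lowest address holds the most-significant byte.
So the memory order matches the most-significant-first order: 10 6F 12 D1 0E FD 10 B6.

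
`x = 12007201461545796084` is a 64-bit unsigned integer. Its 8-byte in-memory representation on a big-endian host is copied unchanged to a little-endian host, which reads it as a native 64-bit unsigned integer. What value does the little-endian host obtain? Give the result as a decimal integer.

12007201461545796084 in 64-bit hexadecimal is 0xA6A2261CC5FD01F4.
Stored big-endian, the bytes at ascending addresses are A6 A2 26 1C C5 FD 01 F4.
Read back as little-endian, the first byte is least significant, giving 0xF401FDC51C26A2A6.
0xF401FDC51C26A2A6 = 17582613443253805734.

17582613443253805734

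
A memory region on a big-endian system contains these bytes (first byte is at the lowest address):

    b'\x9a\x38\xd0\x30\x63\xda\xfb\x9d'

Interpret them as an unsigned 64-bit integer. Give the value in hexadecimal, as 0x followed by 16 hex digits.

0x9A38D03063DAFB9D

Big-endian stores the most-significant byte at the lowest address.
The bytes are already most-significant first: 0x9A38D03063DAFB9D.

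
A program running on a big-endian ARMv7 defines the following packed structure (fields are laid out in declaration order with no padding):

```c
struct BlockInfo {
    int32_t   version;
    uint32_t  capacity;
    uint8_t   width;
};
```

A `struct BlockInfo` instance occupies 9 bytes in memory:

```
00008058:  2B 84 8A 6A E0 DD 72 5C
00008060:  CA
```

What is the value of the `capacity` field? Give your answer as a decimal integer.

3772609116

`capacity` follows `version` (4 bytes), so it starts at byte offset 4 and occupies 4 bytes.
Bytes at offsets 4..7: E0 DD 72 5C.
Big-endian stores the most-significant byte at the lowest address.
The bytes are already most-significant first: 0xE0DD725C.
0xE0DD725C = 3772609116.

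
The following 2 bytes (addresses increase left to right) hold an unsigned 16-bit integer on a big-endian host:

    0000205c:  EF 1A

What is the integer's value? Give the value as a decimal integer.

61210

In big-endian order the high byte comes first in memory.
The bytes are already most-significant first: 0xEF1A.
0xEF1A = 61210.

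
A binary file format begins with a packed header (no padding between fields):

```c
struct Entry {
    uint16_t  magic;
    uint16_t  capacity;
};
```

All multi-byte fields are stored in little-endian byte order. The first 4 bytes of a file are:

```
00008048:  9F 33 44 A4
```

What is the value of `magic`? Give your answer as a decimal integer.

`magic` is the first field, at byte offset 0, occupying 2 bytes.
Bytes at offsets 0..1: 9F 33.
In little-endian order the low byte comes first in memory.
Reassemble most-significant byte first: 33 9F → 0x339F.
0x339F = 13215.

13215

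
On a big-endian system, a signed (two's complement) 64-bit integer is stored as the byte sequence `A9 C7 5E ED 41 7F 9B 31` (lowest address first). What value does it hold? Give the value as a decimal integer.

-6212892787835167951

In big-endian order the high byte comes first in memory.
The bytes are already most-significant first: 0xA9C75EED417F9B31.
Top bit is set, so as a signed 64-bit value this is 0xA9C75EED417F9B31 − 2^64 = -6212892787835167951.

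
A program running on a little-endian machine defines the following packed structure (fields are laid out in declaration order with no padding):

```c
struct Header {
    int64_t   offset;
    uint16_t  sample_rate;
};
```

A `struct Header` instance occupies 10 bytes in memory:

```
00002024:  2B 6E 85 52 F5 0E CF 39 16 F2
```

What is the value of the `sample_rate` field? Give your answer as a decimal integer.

61974

`sample_rate` follows `offset` (8 bytes), so it starts at byte offset 8 and occupies 2 bytes.
Bytes at offsets 8..9: 16 F2.
Little-endian: lowest address holds the least-significant byte.
Reassemble most-significant byte first: F2 16 → 0xF216.
0xF216 = 61974.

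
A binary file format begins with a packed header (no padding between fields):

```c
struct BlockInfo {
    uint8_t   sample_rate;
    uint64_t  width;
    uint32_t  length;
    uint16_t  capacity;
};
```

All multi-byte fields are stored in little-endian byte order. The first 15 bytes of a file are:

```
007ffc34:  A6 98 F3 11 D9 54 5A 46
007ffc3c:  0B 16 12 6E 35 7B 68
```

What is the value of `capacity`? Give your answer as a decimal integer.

`capacity` follows `sample_rate` (1 B), `width` (8 B), `length` (4 B), so it starts at offset 1 + 8 + 4 = 13 and occupies 2 bytes.
Bytes at offsets 13..14: 7B 68.
Little-endian: lowest address holds the least-significant byte.
Reassemble most-significant byte first: 68 7B → 0x687B.
0x687B = 26747.

26747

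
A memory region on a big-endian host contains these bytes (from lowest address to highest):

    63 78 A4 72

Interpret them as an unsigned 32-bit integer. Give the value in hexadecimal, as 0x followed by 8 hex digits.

Big-endian stores the most-significant byte at the lowest address.
The bytes are already most-significant first: 0x6378A472.

0x6378A472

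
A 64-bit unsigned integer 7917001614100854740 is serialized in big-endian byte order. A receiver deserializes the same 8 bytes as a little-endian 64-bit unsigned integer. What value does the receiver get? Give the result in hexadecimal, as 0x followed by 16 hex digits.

7917001614100854740 in 64-bit hexadecimal is 0x6DDED7059EACF7D4.
Stored big-endian, the bytes at ascending addresses are 6D DE D7 05 9E AC F7 D4.
Read back as little-endian, the first byte is least significant, giving 0xD4F7AC9E05D7DE6D.

0xD4F7AC9E05D7DE6D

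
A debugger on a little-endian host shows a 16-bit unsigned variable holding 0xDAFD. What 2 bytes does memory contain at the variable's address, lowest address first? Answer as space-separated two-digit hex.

Split into bytes (most-significant first): DA FD.
Little-endian: lowest address holds the least-significant byte.
So at ascending addresses the bytes are FD DA.

FD DA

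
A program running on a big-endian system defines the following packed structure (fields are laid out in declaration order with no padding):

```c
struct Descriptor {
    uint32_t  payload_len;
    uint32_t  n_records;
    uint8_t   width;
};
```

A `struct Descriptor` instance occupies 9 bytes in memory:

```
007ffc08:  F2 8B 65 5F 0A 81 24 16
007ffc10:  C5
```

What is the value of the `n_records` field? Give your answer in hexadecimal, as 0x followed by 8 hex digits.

`n_records` follows `payload_len` (4 bytes), so it starts at byte offset 4 and occupies 4 bytes.
Bytes at offsets 4..7: 0A 81 24 16.
Big-endian stores the most-significant byte at the lowest address.
The bytes are already most-significant first: 0x0A812416.

0x0A812416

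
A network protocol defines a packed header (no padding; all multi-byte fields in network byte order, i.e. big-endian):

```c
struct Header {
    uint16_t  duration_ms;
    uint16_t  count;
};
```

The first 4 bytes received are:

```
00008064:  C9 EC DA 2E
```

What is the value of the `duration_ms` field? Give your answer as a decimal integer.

51692

`duration_ms` is the first field, at byte offset 0, occupying 2 bytes.
Bytes at offsets 0..1: C9 EC.
Big-endian stores the most-significant byte at the lowest address.
The bytes are already most-significant first: 0xC9EC.
0xC9EC = 51692.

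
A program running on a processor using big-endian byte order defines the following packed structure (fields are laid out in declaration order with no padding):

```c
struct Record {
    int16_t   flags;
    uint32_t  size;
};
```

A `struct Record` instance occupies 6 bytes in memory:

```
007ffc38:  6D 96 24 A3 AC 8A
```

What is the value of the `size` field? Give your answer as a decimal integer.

614706314

`size` follows `flags` (2 bytes), so it starts at byte offset 2 and occupies 4 bytes.
Bytes at offsets 2..5: 24 A3 AC 8A.
Big-endian: lowest address holds the most-significant byte.
The bytes are already most-significant first: 0x24A3AC8A.
0x24A3AC8A = 614706314.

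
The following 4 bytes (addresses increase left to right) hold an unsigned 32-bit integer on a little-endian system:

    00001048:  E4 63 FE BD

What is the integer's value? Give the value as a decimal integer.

3187565540

Little-endian stores the least-significant byte at the lowest address.
Reassemble most-significant byte first: BD FE 63 E4 → 0xBDFE63E4.
0xBDFE63E4 = 3187565540.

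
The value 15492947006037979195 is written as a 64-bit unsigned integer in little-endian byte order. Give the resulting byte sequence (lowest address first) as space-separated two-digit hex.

15492947006037979195 in hexadecimal, padded to 64 bits, is 0xD702013782D8703B.
Split into bytes (most-significant first): D7 02 01 37 82 D8 70 3B.
Little-endian stores the least-significant byte at the lowest address.
So at ascending addresses the bytes are 3B 70 D8 82 37 01 02 D7.

3B 70 D8 82 37 01 02 D7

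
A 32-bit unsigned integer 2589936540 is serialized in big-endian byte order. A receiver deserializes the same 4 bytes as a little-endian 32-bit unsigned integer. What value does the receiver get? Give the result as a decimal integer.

2589936540 in 32-bit hexadecimal is 0x9A5F4B9C.
Stored big-endian, the bytes at ascending addresses are 9A 5F 4B 9C.
Read back as little-endian, the first byte is least significant, giving 0x9C4B5F9A.
0x9C4B5F9A = 2622185370.

2622185370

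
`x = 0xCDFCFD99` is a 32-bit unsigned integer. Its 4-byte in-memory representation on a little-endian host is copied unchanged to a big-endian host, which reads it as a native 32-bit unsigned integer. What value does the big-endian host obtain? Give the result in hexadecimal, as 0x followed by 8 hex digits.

0x99FDFCCD

Stored little-endian, the bytes at ascending addresses are 99 FD FC CD.
Read back as big-endian, the last byte is least significant, giving 0x99FDFCCD.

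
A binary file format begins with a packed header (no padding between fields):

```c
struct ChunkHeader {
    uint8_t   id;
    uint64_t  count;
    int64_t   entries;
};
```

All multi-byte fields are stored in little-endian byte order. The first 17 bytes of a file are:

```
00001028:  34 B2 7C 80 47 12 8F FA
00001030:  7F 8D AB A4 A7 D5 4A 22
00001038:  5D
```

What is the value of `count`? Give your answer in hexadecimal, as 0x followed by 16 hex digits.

0x7FFA8F1247807CB2

`count` follows `id` (1 byte), so it starts at byte offset 1 and occupies 8 bytes.
Bytes at offsets 1..8: B2 7C 80 47 12 8F FA 7F.
Little-endian stores the least-significant byte at the lowest address.
Reassemble most-significant byte first: 7F FA 8F 12 47 80 7C B2 → 0x7FFA8F1247807CB2.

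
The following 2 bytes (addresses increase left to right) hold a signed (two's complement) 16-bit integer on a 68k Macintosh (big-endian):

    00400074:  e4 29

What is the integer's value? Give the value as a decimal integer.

Big-endian stores the most-significant byte at the lowest address.
The bytes are already most-significant first: 0xE429.
Top bit is set, so as a signed 16-bit value this is 0xE429 − 2^16 = -7127.

-7127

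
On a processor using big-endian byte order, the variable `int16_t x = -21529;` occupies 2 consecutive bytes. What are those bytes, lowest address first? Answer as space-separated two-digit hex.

AB E7

Two's complement of -21529 in 16 bits: 21529 = 0x5419; invert → 0xABE6; add 1 → 0xABE7.
Split into bytes (most-significant first): AB E7.
Big-endian stores the most-significant byte at the lowest address.
So the memory order matches the most-significant-first order: AB E7.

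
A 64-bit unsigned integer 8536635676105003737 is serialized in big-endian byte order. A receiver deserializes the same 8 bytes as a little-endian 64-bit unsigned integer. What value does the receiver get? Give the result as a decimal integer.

8536635676105003737 in 64-bit hexadecimal is 0x767838EB1B2A52D9.
Stored big-endian, the bytes at ascending addresses are 76 78 38 EB 1B 2A 52 D9.
Read back as little-endian, the first byte is least significant, giving 0xD9522A1BEB387876.
0xD9522A1BEB387876 = 15659625153719466102.

15659625153719466102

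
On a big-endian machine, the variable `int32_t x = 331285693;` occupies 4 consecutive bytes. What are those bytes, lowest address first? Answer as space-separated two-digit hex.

331285693 in hexadecimal, padded to 32 bits, is 0x13BF04BD.
Split into bytes (most-significant first): 13 BF 04 BD.
In big-endian order the high byte comes first in memory.
So the memory order matches the most-significant-first order: 13 BF 04 BD.

13 BF 04 BD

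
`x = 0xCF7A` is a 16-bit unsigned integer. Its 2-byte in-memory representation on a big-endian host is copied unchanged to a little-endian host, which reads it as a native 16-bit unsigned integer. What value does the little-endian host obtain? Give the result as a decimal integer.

31439

Stored big-endian, the bytes at ascending addresses are CF 7A.
Read back as little-endian, the first byte is least significant, giving 0x7ACF.
0x7ACF = 31439.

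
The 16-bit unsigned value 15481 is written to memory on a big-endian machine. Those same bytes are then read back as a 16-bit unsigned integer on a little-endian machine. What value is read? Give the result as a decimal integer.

31036

15481 in 16-bit hexadecimal is 0x3C79.
Stored big-endian, the bytes at ascending addresses are 3C 79.
Read back as little-endian, the first byte is least significant, giving 0x793C.
0x793C = 31036.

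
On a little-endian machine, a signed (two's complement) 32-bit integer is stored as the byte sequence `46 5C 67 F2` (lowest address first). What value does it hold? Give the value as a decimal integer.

Little-endian: lowest address holds the least-significant byte.
Reassemble most-significant byte first: F2 67 5C 46 → 0xF2675C46.
Top bit is set, so as a signed 32-bit value this is 0xF2675C46 − 2^32 = -228107194.

-228107194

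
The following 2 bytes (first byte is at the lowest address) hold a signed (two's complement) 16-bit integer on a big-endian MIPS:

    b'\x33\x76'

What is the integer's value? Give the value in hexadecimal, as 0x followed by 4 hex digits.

0x3376

Big-endian: lowest address holds the most-significant byte.
The bytes are already most-significant first: 0x3376.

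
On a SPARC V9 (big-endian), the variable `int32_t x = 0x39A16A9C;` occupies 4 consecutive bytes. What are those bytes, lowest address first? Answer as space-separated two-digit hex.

Split into bytes (most-significant first): 39 A1 6A 9C.
Big-endian: lowest address holds the most-significant byte.
So the memory order matches the most-significant-first order: 39 A1 6A 9C.

39 A1 6A 9C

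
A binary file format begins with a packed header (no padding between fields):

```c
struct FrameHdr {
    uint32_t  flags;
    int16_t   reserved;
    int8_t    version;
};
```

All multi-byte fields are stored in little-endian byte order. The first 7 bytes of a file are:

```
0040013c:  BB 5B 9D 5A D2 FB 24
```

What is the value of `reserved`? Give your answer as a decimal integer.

-1070

`reserved` follows `flags` (4 bytes), so it starts at byte offset 4 and occupies 2 bytes.
Bytes at offsets 4..5: D2 FB.
Little-endian stores the least-significant byte at the lowest address.
Reassemble most-significant byte first: FB D2 → 0xFBD2.
Top bit is set, so as a signed 16-bit value this is 0xFBD2 − 2^16 = -1070.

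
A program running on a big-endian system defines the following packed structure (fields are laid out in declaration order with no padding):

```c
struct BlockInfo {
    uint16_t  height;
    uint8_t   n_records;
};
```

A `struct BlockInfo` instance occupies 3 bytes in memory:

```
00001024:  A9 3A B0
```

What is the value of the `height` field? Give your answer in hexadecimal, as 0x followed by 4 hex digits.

0xA93A

`height` is the first field, at byte offset 0, occupying 2 bytes.
Bytes at offsets 0..1: A9 3A.
Big-endian: lowest address holds the most-significant byte.
The bytes are already most-significant first: 0xA93A.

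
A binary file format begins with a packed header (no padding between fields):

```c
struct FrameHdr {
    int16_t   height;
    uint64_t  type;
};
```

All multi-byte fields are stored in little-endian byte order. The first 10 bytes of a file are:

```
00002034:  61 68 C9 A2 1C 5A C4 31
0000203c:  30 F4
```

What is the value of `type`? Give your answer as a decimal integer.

`type` follows `height` (2 bytes), so it starts at byte offset 2 and occupies 8 bytes.
Bytes at offsets 2..9: C9 A2 1C 5A C4 31 30 F4.
In little-endian order the low byte comes first in memory.
Reassemble most-significant byte first: F4 30 31 C4 5A 1C A2 C9 → 0xF43031C45A1CA2C9.
0xF43031C45A1CA2C9 = 17595618463531705033.

17595618463531705033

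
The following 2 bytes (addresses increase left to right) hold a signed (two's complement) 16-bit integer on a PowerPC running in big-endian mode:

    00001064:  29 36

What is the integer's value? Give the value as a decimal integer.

Big-endian: lowest address holds the most-significant byte.
The bytes are already most-significant first: 0x2936.
0x2936 = 10550.

10550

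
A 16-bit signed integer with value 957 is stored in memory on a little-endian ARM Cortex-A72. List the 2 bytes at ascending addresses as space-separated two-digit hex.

BD 03

957 in hexadecimal, padded to 16 bits, is 0x03BD.
Split into bytes (most-significant first): 03 BD.
In little-endian order the low byte comes first in memory.
So at ascending addresses the bytes are BD 03.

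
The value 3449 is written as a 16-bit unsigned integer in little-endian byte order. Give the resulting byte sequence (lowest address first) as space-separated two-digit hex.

79 0D

3449 in hexadecimal, padded to 16 bits, is 0x0D79.
Split into bytes (most-significant first): 0D 79.
Little-endian: lowest address holds the least-significant byte.
So at ascending addresses the bytes are 79 0D.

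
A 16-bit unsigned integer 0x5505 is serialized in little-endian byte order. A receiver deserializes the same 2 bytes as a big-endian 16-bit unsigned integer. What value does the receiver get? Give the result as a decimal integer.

1365

Stored little-endian, the bytes at ascending addresses are 05 55.
Read back as big-endian, the last byte is least significant, giving 0x0555.
0x0555 = 1365.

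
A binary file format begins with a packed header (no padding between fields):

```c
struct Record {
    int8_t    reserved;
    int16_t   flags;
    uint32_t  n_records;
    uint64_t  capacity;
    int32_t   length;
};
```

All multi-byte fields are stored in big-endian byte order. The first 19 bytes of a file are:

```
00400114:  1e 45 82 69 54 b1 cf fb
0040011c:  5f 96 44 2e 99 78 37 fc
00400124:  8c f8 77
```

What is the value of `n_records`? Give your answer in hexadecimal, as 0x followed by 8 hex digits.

0x6954B1CF

`n_records` follows `reserved` (1 B), `flags` (2 B), so it starts at offset 1 + 2 = 3 and occupies 4 bytes.
Bytes at offsets 3..6: 69 54 B1 CF.
Big-endian: lowest address holds the most-significant byte.
The bytes are already most-significant first: 0x6954B1CF.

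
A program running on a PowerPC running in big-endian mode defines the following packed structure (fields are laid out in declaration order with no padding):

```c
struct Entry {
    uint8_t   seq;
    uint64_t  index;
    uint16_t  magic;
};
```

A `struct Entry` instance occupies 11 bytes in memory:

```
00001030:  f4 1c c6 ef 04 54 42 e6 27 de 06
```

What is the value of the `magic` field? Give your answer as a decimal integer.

56838

`magic` follows `seq` (1 B), `index` (8 B), so it starts at offset 1 + 8 = 9 and occupies 2 bytes.
Bytes at offsets 9..10: DE 06.
Big-endian: lowest address holds the most-significant byte.
The bytes are already most-significant first: 0xDE06.
0xDE06 = 56838.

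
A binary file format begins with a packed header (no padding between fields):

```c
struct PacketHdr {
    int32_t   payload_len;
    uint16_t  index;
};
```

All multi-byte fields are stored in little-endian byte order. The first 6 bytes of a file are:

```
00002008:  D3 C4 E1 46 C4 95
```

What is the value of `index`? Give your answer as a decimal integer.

38340

`index` follows `payload_len` (4 bytes), so it starts at byte offset 4 and occupies 2 bytes.
Bytes at offsets 4..5: C4 95.
Little-endian stores the least-significant byte at the lowest address.
Reassemble most-significant byte first: 95 C4 → 0x95C4.
0x95C4 = 38340.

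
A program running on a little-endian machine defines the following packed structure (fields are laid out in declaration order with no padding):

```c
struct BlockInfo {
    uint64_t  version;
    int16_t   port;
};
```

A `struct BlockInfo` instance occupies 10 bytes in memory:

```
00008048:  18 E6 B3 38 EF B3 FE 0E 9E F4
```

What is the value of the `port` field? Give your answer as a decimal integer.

-2914

`port` follows `version` (8 bytes), so it starts at byte offset 8 and occupies 2 bytes.
Bytes at offsets 8..9: 9E F4.
In little-endian order the low byte comes first in memory.
Reassemble most-significant byte first: F4 9E → 0xF49E.
Top bit is set, so as a signed 16-bit value this is 0xF49E − 2^16 = -2914.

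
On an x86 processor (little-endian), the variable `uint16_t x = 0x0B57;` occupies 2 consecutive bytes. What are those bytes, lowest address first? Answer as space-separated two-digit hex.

57 0B

Split into bytes (most-significant first): 0B 57.
Little-endian stores the least-significant byte at the lowest address.
So at ascending addresses the bytes are 57 0B.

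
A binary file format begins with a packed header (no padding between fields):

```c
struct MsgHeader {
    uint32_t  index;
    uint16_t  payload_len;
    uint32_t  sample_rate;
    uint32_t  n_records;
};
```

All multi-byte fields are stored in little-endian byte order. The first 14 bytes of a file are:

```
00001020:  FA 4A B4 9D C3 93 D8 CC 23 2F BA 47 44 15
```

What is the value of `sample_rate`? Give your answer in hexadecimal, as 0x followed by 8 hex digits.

0x2F23CCD8

`sample_rate` follows `index` (4 B), `payload_len` (2 B), so it starts at offset 4 + 2 = 6 and occupies 4 bytes.
Bytes at offsets 6..9: D8 CC 23 2F.
In little-endian order the low byte comes first in memory.
Reassemble most-significant byte first: 2F 23 CC D8 → 0x2F23CCD8.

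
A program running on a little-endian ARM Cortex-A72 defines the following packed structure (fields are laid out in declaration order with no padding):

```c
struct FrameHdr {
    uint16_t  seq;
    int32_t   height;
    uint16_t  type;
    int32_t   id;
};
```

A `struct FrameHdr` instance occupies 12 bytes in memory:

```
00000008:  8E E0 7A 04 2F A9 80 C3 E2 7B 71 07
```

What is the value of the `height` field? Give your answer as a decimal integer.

`height` follows `seq` (2 bytes), so it starts at byte offset 2 and occupies 4 bytes.
Bytes at offsets 2..5: 7A 04 2F A9.
In little-endian order the low byte comes first in memory.
Reassemble most-significant byte first: A9 2F 04 7A → 0xA92F047A.
Top bit is set, so as a signed 32-bit value this is 0xA92F047A − 2^32 = -1456536454.

-1456536454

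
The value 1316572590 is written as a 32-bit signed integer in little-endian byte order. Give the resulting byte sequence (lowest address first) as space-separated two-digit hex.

AE 4D 79 4E

1316572590 in hexadecimal, padded to 32 bits, is 0x4E794DAE.
Split into bytes (most-significant first): 4E 79 4D AE.
Little-endian: lowest address holds the least-significant byte.
So at ascending addresses the bytes are AE 4D 79 4E.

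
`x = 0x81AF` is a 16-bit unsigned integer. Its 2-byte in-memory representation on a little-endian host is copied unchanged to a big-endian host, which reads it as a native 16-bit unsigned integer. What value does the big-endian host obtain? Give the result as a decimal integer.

Stored little-endian, the bytes at ascending addresses are AF 81.
Read back as big-endian, the last byte is least significant, giving 0xAF81.
0xAF81 = 44929.

44929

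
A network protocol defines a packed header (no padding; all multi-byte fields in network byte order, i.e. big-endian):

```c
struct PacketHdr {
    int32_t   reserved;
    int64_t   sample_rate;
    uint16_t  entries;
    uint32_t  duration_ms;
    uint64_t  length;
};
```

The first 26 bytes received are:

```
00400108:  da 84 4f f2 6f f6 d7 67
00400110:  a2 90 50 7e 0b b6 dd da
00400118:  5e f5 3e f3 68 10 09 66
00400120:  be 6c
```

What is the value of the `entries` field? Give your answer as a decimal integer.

`entries` follows `reserved` (4 B), `sample_rate` (8 B), so it starts at offset 4 + 8 = 12 and occupies 2 bytes.
Bytes at offsets 12..13: 0B B6.
Big-endian: lowest address holds the most-significant byte.
The bytes are already most-significant first: 0x0BB6.
0x0BB6 = 2998.

2998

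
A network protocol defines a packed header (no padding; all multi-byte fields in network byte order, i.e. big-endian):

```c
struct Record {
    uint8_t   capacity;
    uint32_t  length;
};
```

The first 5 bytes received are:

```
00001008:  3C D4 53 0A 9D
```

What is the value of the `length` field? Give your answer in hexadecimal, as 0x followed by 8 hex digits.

`length` follows `capacity` (1 byte), so it starts at byte offset 1 and occupies 4 bytes.
Bytes at offsets 1..4: D4 53 0A 9D.
In big-endian order the high byte comes first in memory.
The bytes are already most-significant first: 0xD4530A9D.

0xD4530A9D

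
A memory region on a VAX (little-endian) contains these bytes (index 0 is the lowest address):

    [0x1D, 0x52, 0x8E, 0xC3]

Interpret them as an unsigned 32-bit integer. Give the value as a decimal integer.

3280884253

Little-endian stores the least-significant byte at the lowest address.
Reassemble most-significant byte first: C3 8E 52 1D → 0xC38E521D.
0xC38E521D = 3280884253.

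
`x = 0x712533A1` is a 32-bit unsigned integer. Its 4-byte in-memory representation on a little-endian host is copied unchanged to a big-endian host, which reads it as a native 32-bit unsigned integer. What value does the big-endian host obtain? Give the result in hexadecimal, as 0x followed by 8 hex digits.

0xA1332571

Stored little-endian, the bytes at ascending addresses are A1 33 25 71.
Read back as big-endian, the last byte is least significant, giving 0xA1332571.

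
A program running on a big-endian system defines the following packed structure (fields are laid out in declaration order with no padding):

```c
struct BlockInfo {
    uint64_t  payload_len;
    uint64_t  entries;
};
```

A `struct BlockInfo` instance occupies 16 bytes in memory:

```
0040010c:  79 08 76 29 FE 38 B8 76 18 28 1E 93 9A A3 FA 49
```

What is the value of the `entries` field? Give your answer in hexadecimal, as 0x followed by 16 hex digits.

`entries` follows `payload_len` (8 bytes), so it starts at byte offset 8 and occupies 8 bytes.
Bytes at offsets 8..15: 18 28 1E 93 9A A3 FA 49.
In big-endian order the high byte comes first in memory.
The bytes are already most-significant first: 0x18281E939AA3FA49.

0x18281E939AA3FA49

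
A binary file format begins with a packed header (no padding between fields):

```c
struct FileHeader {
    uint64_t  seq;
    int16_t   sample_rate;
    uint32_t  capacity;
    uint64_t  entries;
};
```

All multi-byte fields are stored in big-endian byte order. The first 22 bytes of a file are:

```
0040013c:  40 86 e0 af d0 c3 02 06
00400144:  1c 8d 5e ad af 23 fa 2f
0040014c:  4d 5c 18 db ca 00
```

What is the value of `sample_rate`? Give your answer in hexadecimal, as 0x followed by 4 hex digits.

`sample_rate` follows `seq` (8 bytes), so it starts at byte offset 8 and occupies 2 bytes.
Bytes at offsets 8..9: 1C 8D.
In big-endian order the high byte comes first in memory.
The bytes are already most-significant first: 0x1C8D.

0x1C8D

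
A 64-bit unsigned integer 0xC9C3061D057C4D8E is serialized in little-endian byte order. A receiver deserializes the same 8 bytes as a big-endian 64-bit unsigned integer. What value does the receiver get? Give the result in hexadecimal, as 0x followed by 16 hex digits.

Stored little-endian, the bytes at ascending addresses are 8E 4D 7C 05 1D 06 C3 C9.
Read back as big-endian, the last byte is least significant, giving 0x8E4D7C051D06C3C9.

0x8E4D7C051D06C3C9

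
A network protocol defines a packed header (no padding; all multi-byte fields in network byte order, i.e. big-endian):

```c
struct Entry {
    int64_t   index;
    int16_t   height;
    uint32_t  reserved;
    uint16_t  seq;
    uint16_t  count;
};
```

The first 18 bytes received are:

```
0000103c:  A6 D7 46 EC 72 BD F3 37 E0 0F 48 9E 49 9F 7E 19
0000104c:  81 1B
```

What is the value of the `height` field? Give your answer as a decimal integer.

`height` follows `index` (8 bytes), so it starts at byte offset 8 and occupies 2 bytes.
Bytes at offsets 8..9: E0 0F.
Big-endian: lowest address holds the most-significant byte.
The bytes are already most-significant first: 0xE00F.
Top bit is set, so as a signed 16-bit value this is 0xE00F − 2^16 = -8177.

-8177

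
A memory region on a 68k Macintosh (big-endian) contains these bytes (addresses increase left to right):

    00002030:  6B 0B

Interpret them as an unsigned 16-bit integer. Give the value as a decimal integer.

27403

Big-endian: lowest address holds the most-significant byte.
The bytes are already most-significant first: 0x6B0B.
0x6B0B = 27403.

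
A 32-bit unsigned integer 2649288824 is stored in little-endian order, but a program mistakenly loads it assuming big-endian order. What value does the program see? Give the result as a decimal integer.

2029054109

2649288824 in 32-bit hexadecimal is 0x9DE8F078.
Stored little-endian, the bytes at ascending addresses are 78 F0 E8 9D.
Read back as big-endian, the last byte is least significant, giving 0x78F0E89D.
0x78F0E89D = 2029054109.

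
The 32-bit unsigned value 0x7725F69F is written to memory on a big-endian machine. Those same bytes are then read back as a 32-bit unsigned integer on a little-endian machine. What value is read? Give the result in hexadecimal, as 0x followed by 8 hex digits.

Stored big-endian, the bytes at ascending addresses are 77 25 F6 9F.
Read back as little-endian, the first byte is least significant, giving 0x9FF62577.

0x9FF62577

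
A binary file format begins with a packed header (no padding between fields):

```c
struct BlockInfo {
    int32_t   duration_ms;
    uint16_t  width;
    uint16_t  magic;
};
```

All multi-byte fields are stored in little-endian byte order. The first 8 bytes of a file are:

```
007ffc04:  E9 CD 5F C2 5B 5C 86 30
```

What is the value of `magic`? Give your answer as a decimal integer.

`magic` follows `duration_ms` (4 B), `width` (2 B), so it starts at offset 4 + 2 = 6 and occupies 2 bytes.
Bytes at offsets 6..7: 86 30.
Little-endian: lowest address holds the least-significant byte.
Reassemble most-significant byte first: 30 86 → 0x3086.
0x3086 = 12422.

12422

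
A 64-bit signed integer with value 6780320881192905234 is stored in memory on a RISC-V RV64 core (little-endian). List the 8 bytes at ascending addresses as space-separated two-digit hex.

12 AA AA F2 EA 89 18 5E

6780320881192905234 in hexadecimal, padded to 64 bits, is 0x5E1889EAF2AAAA12.
Split into bytes (most-significant first): 5E 18 89 EA F2 AA AA 12.
Little-endian: lowest address holds the least-significant byte.
So at ascending addresses the bytes are 12 AA AA F2 EA 89 18 5E.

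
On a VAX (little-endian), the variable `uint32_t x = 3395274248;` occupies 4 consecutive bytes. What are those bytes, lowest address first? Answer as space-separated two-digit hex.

08 C6 5F CA

3395274248 in hexadecimal, padded to 32 bits, is 0xCA5FC608.
Split into bytes (most-significant first): CA 5F C6 08.
Little-endian: lowest address holds the least-significant byte.
So at ascending addresses the bytes are 08 C6 5F CA.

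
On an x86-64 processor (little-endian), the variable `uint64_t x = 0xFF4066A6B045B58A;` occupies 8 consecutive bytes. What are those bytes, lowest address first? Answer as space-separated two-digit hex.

8A B5 45 B0 A6 66 40 FF

Split into bytes (most-significant first): FF 40 66 A6 B0 45 B5 8A.
In little-endian order the low byte comes first in memory.
So at ascending addresses the bytes are 8A B5 45 B0 A6 66 40 FF.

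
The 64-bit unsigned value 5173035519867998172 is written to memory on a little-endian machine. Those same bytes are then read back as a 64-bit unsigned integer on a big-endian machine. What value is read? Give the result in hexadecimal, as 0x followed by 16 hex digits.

0xDCCF35BC6550CA47

5173035519867998172 in 64-bit hexadecimal is 0x47CA5065BC35CFDC.
Stored little-endian, the bytes at ascending addresses are DC CF 35 BC 65 50 CA 47.
Read back as big-endian, the last byte is least significant, giving 0xDCCF35BC6550CA47.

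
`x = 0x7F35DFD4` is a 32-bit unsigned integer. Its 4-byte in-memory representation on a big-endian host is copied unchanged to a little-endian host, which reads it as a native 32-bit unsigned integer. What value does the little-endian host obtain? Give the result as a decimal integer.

Stored big-endian, the bytes at ascending addresses are 7F 35 DF D4.
Read back as little-endian, the first byte is least significant, giving 0xD4DF357F.
0xD4DF357F = 3571398015.

3571398015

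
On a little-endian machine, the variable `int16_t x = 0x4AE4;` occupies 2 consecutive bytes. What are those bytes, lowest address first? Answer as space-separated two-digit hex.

E4 4A

Split into bytes (most-significant first): 4A E4.
Little-endian stores the least-significant byte at the lowest address.
So at ascending addresses the bytes are E4 4A.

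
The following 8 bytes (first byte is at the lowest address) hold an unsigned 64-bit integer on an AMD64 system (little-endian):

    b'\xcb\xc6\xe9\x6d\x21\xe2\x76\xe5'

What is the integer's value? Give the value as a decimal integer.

16534651715143190219

Little-endian stores the least-significant byte at the lowest address.
Reassemble most-significant byte first: E5 76 E2 21 6D E9 C6 CB → 0xE576E2216DE9C6CB.
0xE576E2216DE9C6CB = 16534651715143190219.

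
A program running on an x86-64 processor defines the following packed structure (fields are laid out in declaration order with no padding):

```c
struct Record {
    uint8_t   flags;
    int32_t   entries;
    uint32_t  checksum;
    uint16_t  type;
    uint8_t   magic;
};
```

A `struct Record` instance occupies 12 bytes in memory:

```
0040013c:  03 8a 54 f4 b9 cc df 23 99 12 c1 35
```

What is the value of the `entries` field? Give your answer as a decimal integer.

-1175169910

`entries` follows `flags` (1 byte), so it starts at byte offset 1 and occupies 4 bytes.
Bytes at offsets 1..4: 8A 54 F4 B9.
Little-endian stores the least-significant byte at the lowest address.
Reassemble most-significant byte first: B9 F4 54 8A → 0xB9F4548A.
Top bit is set, so as a signed 32-bit value this is 0xB9F4548A − 2^32 = -1175169910.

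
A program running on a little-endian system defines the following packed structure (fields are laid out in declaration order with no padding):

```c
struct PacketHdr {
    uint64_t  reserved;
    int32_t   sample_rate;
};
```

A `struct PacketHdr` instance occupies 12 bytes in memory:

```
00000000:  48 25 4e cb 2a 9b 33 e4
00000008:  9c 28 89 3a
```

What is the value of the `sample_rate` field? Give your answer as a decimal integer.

`sample_rate` follows `reserved` (8 bytes), so it starts at byte offset 8 and occupies 4 bytes.
Bytes at offsets 8..11: 9C 28 89 3A.
Little-endian stores the least-significant byte at the lowest address.
Reassemble most-significant byte first: 3A 89 28 9C → 0x3A89289C.
0x3A89289C = 982067356.

982067356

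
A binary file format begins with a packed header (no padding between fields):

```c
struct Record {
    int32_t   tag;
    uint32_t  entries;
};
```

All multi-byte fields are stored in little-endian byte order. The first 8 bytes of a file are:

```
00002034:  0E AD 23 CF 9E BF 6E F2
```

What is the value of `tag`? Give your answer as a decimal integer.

-819745522

`tag` is the first field, at byte offset 0, occupying 4 bytes.
Bytes at offsets 0..3: 0E AD 23 CF.
In little-endian order the low byte comes first in memory.
Reassemble most-significant byte first: CF 23 AD 0E → 0xCF23AD0E.
Top bit is set, so as a signed 32-bit value this is 0xCF23AD0E − 2^32 = -819745522.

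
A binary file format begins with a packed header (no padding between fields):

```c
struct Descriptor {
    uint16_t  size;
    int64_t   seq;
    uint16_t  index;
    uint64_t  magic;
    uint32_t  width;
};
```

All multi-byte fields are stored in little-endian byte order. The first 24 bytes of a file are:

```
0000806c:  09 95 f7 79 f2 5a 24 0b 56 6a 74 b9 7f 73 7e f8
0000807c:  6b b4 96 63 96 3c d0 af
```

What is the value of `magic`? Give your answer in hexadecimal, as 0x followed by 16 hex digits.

`magic` follows `size` (2 B), `seq` (8 B), `index` (2 B), so it starts at offset 2 + 8 + 2 = 12 and occupies 8 bytes.
Bytes at offsets 12..19: 7F 73 7E F8 6B B4 96 63.
In little-endian order the low byte comes first in memory.
Reassemble most-significant byte first: 63 96 B4 6B F8 7E 73 7F → 0x6396B46BF87E737F.

0x6396B46BF87E737F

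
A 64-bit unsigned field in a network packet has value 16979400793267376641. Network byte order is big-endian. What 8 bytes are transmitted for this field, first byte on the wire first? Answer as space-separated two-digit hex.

EB A2 F3 0F 8D B0 12 01

16979400793267376641 in hexadecimal, padded to 64 bits, is 0xEBA2F30F8DB01201.
Split into bytes (most-significant first): EB A2 F3 0F 8D B0 12 01.
Big-endian: lowest address holds the most-significant byte.
So the memory order matches the most-significant-first order: EB A2 F3 0F 8D B0 12 01.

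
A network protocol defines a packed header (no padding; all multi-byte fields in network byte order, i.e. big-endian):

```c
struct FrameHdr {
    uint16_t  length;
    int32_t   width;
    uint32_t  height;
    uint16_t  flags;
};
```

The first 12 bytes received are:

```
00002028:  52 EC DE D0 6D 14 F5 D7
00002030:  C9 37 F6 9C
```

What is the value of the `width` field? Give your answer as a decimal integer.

-556765932

`width` follows `length` (2 bytes), so it starts at byte offset 2 and occupies 4 bytes.
Bytes at offsets 2..5: DE D0 6D 14.
Big-endian stores the most-significant byte at the lowest address.
The bytes are already most-significant first: 0xDED06D14.
Top bit is set, so as a signed 32-bit value this is 0xDED06D14 − 2^32 = -556765932.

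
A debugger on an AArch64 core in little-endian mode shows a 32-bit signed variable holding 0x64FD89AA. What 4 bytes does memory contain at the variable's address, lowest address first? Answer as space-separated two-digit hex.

Split into bytes (most-significant first): 64 FD 89 AA.
Little-endian stores the least-significant byte at the lowest address.
So at ascending addresses the bytes are AA 89 FD 64.

AA 89 FD 64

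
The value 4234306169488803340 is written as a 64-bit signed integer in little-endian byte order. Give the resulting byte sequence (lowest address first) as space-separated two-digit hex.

0C 06 A0 DE 06 47 C3 3A

4234306169488803340 in hexadecimal, padded to 64 bits, is 0x3AC34706DEA0060C.
Split into bytes (most-significant first): 3A C3 47 06 DE A0 06 0C.
In little-endian order the low byte comes first in memory.
So at ascending addresses the bytes are 0C 06 A0 DE 06 47 C3 3A.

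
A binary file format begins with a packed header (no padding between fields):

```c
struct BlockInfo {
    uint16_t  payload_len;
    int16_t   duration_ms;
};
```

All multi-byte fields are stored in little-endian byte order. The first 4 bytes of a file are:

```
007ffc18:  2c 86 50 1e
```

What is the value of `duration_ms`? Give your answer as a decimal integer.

`duration_ms` follows `payload_len` (2 bytes), so it starts at byte offset 2 and occupies 2 bytes.
Bytes at offsets 2..3: 50 1E.
In little-endian order the low byte comes first in memory.
Reassemble most-significant byte first: 1E 50 → 0x1E50.
0x1E50 = 7760.

7760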